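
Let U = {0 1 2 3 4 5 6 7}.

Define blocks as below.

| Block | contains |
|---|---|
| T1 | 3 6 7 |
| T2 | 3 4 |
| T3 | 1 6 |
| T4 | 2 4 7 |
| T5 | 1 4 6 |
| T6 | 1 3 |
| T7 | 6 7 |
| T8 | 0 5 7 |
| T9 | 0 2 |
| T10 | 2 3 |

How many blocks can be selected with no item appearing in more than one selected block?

3

T3, T8, T10 are pairwise disjoint (T3={1,6}; T8={0,5,7}; T10={2,3}).
Every remaining block overlaps one of these, and no 4 of the listed blocks are pairwise disjoint, so 3 is the maximum.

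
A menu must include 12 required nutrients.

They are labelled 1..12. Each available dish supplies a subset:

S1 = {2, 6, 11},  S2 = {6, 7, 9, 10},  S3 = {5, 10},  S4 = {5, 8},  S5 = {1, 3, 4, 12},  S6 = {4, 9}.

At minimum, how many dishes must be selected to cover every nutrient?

S1 and S2 and S4 and S5 together: S1 ∪ S2 ∪ S4 ∪ S5 = {1, 2, 3, 4, 5, 6, 7, 8, 9, 10, 11, 12} — every nutrient is covered.
Only S1 contains 2, so S1 is forced; the remaining 9 nutrients need at least 3 more dishes (each remaining dish adds at most 4) — so at least 4 dishes are needed, and 4 is optimal.

4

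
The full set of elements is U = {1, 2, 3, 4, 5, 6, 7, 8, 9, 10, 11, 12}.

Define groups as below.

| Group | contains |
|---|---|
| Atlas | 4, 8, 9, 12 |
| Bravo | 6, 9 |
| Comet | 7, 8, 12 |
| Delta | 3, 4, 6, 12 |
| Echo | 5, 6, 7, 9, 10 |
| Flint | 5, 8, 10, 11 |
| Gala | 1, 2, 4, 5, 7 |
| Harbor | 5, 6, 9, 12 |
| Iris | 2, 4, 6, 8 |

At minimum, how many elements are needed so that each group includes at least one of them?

Take H = {4, 8, 9}. Each listed group contains at least one of these, so H is a hitting set of size 3.
No choice of 2 elements meets every group, so 3 is the minimum.

3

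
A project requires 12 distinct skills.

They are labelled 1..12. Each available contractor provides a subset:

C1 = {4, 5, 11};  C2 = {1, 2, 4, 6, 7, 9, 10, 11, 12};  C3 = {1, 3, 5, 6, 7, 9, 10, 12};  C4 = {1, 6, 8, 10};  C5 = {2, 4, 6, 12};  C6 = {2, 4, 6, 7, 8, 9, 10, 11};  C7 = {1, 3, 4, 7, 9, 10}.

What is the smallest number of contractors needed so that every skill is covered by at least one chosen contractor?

C3 and C6 together: C3 ∪ C6 = {1, 2, 3, 4, 5, 6, 7, 8, 9, 10, 11, 12} — every skill is covered.
No single contractor has all 12 skills (the largest, C2, has 9), so 2 is optimal.

2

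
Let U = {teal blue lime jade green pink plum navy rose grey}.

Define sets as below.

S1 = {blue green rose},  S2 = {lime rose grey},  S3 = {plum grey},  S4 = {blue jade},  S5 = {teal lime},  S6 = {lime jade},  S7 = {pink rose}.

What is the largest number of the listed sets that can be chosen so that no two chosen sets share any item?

S3, S4, S5, S7 are pairwise disjoint (S3={plum,grey}; S4={blue,jade}; S5={teal,lime}; S7={pink,rose}).
Every remaining set overlaps one of these, and no 5 of the listed sets are pairwise disjoint, so 4 is the maximum.

4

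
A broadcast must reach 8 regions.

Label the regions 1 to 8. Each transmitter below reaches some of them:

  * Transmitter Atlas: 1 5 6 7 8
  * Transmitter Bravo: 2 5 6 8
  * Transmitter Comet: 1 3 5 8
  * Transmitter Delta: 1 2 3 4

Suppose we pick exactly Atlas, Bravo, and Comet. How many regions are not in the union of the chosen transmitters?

1

Union of Atlas, Bravo, Comet = {1, 2, 3, 5, 6, 7, 8}.
Not covered: 4 — 1 region.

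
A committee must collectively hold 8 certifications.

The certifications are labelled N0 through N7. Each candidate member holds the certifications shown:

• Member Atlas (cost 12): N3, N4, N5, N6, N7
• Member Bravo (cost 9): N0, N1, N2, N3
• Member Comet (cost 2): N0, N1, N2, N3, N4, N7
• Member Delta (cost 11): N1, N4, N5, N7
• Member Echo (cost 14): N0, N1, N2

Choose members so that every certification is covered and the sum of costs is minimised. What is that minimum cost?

Atlas, Comet together cover every certification (Atlas ∪ Comet = {N0, N1, N2, N3, N4, N5, N6, N7}); total cost 12 + 2 = 14.
No covering selection has total cost below 14.

14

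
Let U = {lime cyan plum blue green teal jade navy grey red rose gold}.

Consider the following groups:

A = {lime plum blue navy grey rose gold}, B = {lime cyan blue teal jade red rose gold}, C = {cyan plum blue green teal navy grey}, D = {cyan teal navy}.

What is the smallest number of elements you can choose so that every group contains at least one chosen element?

2

The 2 elements {navy, gold} hit every group.
No single element lies in every group, so at least 2 are needed and 2 is optimal.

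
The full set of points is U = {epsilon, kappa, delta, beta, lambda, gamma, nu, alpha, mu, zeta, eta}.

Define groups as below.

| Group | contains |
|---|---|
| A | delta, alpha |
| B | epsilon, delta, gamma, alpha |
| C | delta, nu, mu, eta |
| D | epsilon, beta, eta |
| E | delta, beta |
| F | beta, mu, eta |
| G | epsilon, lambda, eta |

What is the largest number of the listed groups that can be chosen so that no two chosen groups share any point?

B, F are pairwise disjoint (B={epsilon,delta,gamma,alpha}; F={beta,mu,eta}).
Every remaining group overlaps one of these, and no 3 of the listed groups are pairwise disjoint, so 2 is the maximum.

2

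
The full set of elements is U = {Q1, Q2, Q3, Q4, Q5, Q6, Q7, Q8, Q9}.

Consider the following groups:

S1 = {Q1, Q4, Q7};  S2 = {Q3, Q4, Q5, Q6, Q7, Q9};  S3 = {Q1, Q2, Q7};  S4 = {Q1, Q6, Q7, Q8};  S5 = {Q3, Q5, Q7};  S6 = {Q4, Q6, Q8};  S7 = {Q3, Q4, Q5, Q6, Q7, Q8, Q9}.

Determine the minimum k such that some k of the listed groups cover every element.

Take {S3, S7}. Their union is {Q1, Q2, Q3, Q4, Q5, Q6, Q7, Q8, Q9}, which is all 9 elements.
No single group has all 9 elements (the largest, S7, has 7), so 2 is optimal.

2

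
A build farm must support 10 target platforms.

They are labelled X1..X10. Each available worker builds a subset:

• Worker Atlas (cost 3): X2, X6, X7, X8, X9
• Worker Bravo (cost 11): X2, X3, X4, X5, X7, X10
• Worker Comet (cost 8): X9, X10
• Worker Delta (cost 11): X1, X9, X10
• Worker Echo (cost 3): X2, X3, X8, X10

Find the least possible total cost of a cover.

Atlas, Bravo, Delta together cover every platform (Atlas ∪ Bravo ∪ Delta = {X1, X2, X3, X4, X5, X6, X7, X8, X9, X10}); total cost 3 + 11 + 11 = 25.
The greedy pick Atlas, Echo, Bravo, Delta costs 28; no covering selection beats 25.

25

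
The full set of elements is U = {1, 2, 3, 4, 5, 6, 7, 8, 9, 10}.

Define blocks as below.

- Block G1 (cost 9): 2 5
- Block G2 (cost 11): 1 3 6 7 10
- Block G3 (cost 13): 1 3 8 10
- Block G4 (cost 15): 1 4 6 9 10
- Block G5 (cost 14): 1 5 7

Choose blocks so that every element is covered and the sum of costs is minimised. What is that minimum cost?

G1, G2, G3, G4 together cover every element (G1 ∪ G2 ∪ G3 ∪ G4 = {1, 2, 3, 4, 5, 6, 7, 8, 9, 10}); total cost 9 + 11 + 13 + 15 = 48.
No covering selection has total cost below 48.

48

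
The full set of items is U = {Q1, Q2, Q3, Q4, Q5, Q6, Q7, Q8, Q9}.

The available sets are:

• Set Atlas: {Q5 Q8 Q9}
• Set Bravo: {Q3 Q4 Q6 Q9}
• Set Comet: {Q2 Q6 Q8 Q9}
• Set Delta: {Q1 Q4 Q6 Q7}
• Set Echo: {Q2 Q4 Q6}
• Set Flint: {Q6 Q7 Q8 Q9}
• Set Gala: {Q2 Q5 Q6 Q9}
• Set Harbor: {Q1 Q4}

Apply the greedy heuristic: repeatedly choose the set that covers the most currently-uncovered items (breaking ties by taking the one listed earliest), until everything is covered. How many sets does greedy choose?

4

Greedy: pick Bravo (covers 4 new) → pick Atlas (covers 2 new) → pick Delta (covers 2 new) → pick Comet (covers 1 new). Total picks: 4.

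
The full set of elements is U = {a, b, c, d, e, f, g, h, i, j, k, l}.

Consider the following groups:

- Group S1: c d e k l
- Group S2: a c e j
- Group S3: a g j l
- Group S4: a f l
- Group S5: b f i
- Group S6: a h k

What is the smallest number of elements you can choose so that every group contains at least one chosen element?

3

T = {a, i, l} meets every group (each contains at least one member of T), and |T| = 3.
No choice of 2 elements meets every group, so 3 is the minimum.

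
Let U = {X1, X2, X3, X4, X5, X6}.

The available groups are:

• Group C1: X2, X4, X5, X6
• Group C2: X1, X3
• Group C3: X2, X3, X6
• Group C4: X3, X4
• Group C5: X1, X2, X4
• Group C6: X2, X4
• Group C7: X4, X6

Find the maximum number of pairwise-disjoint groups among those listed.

C2, C6 are pairwise disjoint (C2={X1,X3}; C6={X2,X4}).
Every remaining group overlaps one of these, and no 3 of the listed groups are pairwise disjoint, so 2 is the maximum.

2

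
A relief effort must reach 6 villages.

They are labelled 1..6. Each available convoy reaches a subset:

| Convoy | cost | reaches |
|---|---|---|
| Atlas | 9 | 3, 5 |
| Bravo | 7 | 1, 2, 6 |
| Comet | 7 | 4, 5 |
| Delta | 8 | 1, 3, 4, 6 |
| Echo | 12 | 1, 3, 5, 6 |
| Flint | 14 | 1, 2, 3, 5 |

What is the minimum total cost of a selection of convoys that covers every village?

22

Bravo, Comet, Delta together cover every village (Bravo ∪ Comet ∪ Delta = {1, 2, 3, 4, 5, 6}); total cost 7 + 7 + 8 = 22.
No covering selection has total cost below 22.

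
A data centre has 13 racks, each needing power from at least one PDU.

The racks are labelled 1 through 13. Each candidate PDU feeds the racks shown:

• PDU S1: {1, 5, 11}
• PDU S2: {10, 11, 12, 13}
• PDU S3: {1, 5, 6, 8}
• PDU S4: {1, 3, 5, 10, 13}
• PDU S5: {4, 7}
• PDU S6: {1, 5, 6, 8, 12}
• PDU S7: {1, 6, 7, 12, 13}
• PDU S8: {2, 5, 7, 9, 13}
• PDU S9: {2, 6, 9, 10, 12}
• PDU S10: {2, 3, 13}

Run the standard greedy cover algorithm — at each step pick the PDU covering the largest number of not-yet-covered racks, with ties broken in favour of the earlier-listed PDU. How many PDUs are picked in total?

5

Greedy: pick S4 (covers 5 new) → pick S9 (covers 4 new) → pick S5 (covers 2 new) → pick S1 (covers 1 new) → pick S3 (covers 1 new). Total picks: 5.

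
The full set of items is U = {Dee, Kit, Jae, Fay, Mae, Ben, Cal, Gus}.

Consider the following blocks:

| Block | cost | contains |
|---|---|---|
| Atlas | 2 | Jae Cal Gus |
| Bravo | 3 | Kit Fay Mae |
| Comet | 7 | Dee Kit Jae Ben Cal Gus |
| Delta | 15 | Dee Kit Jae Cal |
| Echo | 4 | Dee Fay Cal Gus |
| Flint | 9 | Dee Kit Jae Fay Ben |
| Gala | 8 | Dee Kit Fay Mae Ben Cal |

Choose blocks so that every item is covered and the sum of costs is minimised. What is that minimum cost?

10

Atlas, Gala together cover every item (Atlas ∪ Gala = {Dee, Kit, Jae, Fay, Mae, Ben, Cal, Gus}); total cost 2 + 8 = 10.
The greedy pick Atlas, Bravo, Comet costs 12; no covering selection beats 10.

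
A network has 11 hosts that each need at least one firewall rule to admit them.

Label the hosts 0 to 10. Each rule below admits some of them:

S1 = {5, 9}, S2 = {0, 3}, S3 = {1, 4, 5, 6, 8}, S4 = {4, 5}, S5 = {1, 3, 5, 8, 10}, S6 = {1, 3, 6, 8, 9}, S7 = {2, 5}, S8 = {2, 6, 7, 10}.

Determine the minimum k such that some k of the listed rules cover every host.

4

Take {S2, S3, S6, S8}. Their union is {0, 1, 2, 3, 4, 5, 6, 7, 8, 9, 10}, which is all 11 hosts.
No 3 of the 8 rules cover everything (all 56 combinations miss at least one host), so 4 is optimal.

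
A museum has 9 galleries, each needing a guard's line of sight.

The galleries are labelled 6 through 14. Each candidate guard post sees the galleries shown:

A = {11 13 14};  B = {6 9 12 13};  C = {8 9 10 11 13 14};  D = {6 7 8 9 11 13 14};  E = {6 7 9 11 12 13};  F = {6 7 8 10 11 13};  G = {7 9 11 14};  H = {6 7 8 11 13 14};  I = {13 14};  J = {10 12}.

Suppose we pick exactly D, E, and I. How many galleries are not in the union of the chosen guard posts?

Union of D, E, I = {6, 7, 8, 9, 11, 12, 13, 14}.
Not covered: 10 — 1 gallery.

1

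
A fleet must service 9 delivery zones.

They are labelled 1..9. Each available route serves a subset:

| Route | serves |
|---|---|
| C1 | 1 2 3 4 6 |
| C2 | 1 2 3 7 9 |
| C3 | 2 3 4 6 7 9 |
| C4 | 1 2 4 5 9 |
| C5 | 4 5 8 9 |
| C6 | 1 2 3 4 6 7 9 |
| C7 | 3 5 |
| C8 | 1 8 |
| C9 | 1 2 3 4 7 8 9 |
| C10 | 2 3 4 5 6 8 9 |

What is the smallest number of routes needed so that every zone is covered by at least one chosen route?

Take {C5, C6}. Their union is {1, 2, 3, 4, 5, 6, 7, 8, 9}, which is all 9 zones.
No single route has all 9 zones (the largest, C6, has 7), so 2 is optimal.

2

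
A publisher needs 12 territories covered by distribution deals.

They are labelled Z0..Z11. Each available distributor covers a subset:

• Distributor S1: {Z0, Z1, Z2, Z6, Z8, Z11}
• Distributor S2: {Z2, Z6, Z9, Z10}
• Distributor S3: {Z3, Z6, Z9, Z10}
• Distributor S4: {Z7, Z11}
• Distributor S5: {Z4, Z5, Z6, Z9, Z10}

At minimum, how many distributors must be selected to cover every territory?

Take {S1, S3, S4, S5}. Their union is {Z0, Z1, Z2, Z3, Z4, Z5, Z6, Z7, Z8, Z9, Z10, Z11}, which is all 12 territories.
No 3 of the 5 distributors cover everything (all 10 combinations miss at least one territory), so 4 is optimal.

4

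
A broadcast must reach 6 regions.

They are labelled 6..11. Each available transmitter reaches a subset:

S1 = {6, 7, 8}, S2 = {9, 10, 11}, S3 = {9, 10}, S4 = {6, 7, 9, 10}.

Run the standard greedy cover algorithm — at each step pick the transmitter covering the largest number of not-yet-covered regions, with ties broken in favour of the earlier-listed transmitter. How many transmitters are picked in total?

Greedy: pick S4 (covers 4 new) → pick S1 (covers 1 new) → pick S2 (covers 1 new). Total picks: 3.
(The true minimum cover uses only 2 transmitters, so greedy is not optimal here.)

3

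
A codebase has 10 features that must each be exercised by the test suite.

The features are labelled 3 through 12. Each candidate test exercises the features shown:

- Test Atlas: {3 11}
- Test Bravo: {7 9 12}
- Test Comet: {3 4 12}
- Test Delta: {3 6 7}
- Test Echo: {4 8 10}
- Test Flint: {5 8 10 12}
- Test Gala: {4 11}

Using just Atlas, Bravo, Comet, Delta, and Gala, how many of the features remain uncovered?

3

Union of Atlas, Bravo, Comet, Delta, Gala = {3, 4, 6, 7, 9, 11, 12}.
Not covered: 5, 8, 10 — 3 features.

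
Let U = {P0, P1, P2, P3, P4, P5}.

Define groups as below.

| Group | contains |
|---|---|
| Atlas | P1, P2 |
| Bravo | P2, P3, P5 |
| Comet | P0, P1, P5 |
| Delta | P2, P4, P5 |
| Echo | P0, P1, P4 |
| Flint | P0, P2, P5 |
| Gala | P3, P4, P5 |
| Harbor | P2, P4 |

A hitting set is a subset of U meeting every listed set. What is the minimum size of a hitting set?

3

The 3 items {P0, P2, P4} hit every group.
No choice of 2 items meets every group, so 3 is the minimum.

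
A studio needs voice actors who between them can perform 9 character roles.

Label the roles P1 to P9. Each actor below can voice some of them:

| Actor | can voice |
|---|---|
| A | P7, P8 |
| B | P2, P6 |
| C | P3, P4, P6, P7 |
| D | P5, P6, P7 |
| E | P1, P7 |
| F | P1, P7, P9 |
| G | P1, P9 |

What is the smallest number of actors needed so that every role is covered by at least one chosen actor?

Take {A, B, C, D, F}. Their union is {P1, P2, P3, P4, P5, P6, P7, P8, P9}, which is all 9 roles.
No 4 of the 7 actors cover everything (all 35 combinations miss at least one role), so 5 is optimal.

5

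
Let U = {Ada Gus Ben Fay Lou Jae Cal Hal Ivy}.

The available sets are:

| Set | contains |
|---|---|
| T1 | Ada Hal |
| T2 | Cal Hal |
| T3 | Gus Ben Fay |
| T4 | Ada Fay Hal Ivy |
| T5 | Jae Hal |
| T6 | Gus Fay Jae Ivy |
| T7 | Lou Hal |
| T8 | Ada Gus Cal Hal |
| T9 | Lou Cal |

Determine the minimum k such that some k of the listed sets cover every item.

T3, T4, T6, and T9 cover everything between them: the union {Ada, Gus, Ben, Fay, Lou, Jae, Cal, Hal, Ivy} is all of U.
No 3 of the 9 sets cover everything (all 84 combinations miss at least one item), so 4 is optimal.

4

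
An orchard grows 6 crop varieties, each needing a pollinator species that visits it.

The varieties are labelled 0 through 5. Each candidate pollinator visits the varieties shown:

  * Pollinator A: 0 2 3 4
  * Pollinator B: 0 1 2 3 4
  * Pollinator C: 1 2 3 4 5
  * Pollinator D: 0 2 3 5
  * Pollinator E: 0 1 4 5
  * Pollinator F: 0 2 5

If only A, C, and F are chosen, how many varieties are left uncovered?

0

Union of A, C, F = {0, 1, 2, 3, 4, 5} — that's every variety, so 0 are uncovered.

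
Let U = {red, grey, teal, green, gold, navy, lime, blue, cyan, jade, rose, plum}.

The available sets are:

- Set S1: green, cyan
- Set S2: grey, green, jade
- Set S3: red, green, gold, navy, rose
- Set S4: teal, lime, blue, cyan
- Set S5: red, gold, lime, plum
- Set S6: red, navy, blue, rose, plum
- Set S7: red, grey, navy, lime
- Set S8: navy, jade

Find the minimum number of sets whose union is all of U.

S2 and S3 and S4 and S6 together: S2 ∪ S3 ∪ S4 ∪ S6 = {red, grey, teal, green, gold, navy, lime, blue, cyan, jade, rose, plum} — every item is covered.
No 3 of the 8 sets cover everything (all 56 combinations miss at least one item), so 4 is optimal.

4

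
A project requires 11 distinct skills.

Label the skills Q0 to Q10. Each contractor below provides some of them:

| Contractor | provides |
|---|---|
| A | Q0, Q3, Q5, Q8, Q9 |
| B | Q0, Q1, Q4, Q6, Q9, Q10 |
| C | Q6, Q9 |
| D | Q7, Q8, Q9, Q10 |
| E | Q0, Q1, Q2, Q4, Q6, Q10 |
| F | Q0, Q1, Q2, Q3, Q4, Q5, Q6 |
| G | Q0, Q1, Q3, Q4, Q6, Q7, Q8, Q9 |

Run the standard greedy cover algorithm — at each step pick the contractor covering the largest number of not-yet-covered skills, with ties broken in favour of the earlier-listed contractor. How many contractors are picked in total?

Greedy: pick G (covers 8 new) → pick E (covers 2 new) → pick A (covers 1 new). Total picks: 3.
(The true minimum cover uses only 2 contractors, so greedy is not optimal here.)

3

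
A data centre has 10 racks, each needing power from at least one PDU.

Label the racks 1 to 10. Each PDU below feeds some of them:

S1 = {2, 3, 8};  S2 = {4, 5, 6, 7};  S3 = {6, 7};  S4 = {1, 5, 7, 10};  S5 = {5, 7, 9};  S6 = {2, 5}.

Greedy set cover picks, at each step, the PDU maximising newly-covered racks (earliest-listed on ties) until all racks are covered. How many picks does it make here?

Greedy: pick S2 (covers 4 new) → pick S1 (covers 3 new) → pick S4 (covers 2 new) → pick S5 (covers 1 new). Total picks: 4.

4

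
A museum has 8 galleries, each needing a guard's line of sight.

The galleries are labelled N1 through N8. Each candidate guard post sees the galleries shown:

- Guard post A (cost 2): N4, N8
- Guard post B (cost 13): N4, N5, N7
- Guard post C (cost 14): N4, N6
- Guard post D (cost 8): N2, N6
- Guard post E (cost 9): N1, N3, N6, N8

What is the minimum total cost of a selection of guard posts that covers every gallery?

30

B, D, E together cover every gallery (B ∪ D ∪ E = {N1, N2, N3, N4, N5, N6, N7, N8}); total cost 13 + 8 + 9 = 30.
The greedy pick A, E, B, D costs 32; no covering selection beats 30.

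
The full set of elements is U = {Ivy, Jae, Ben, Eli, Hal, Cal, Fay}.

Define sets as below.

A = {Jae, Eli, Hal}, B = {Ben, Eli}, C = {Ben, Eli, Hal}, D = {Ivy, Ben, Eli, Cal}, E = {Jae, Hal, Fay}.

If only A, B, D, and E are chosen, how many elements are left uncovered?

Union of A, B, D, E = {Ivy, Jae, Ben, Eli, Hal, Cal, Fay} — that's every element, so 0 are uncovered.

0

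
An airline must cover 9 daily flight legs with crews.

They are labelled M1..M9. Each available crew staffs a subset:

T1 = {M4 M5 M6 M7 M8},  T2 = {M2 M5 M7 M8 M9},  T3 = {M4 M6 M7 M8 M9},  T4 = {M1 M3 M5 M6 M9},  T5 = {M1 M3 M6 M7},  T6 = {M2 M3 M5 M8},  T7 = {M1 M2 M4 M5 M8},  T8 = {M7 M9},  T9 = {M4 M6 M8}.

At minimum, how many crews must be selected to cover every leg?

Take {T2, T3, T5}. Their union is {M1, M2, M3, M4, M5, M6, M7, M8, M9}, which is all 9 legs.
No 2 of the 9 crews cover everything (all 36 combinations miss at least one leg), so 3 is optimal.

3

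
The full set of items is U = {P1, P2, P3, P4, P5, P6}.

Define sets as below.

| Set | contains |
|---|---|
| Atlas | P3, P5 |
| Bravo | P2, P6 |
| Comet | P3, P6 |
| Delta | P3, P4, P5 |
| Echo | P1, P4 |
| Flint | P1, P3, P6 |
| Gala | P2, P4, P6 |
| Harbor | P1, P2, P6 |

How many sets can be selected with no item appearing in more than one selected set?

3

Atlas, Bravo, Echo are pairwise disjoint (Atlas={P3,P5}; Bravo={P2,P6}; Echo={P1,P4}).
Every remaining set overlaps one of these, and no 4 of the listed sets are pairwise disjoint, so 3 is the maximum.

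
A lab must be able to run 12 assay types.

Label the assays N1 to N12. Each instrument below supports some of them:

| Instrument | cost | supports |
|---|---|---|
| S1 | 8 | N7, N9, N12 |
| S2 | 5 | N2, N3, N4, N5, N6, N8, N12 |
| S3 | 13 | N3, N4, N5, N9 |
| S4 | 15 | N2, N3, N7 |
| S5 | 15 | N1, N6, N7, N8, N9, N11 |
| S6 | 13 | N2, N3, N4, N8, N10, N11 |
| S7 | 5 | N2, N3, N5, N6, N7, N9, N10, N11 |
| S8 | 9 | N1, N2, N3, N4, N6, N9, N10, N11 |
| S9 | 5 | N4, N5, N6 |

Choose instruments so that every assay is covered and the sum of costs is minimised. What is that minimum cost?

S2, S7, S8 together cover every assay (S2 ∪ S7 ∪ S8 = {N1, N2, N3, N4, N5, N6, N7, N8, N9, N10, N11, N12}); total cost 5 + 5 + 9 = 19.
No covering selection has total cost below 19.

19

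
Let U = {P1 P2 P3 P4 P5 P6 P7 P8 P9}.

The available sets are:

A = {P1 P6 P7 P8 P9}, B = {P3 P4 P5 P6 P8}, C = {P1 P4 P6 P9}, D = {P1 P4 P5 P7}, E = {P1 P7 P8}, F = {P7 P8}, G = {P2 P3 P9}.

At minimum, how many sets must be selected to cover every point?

A and B and G together: A ∪ B ∪ G = {P1, P2, P3, P4, P5, P6, P7, P8, P9} — every point is covered.
Only G contains P2, so G is forced; the remaining 6 points need at least 2 more sets (each remaining set adds at most 4) — so at least 3 sets are needed, and 3 is optimal.

3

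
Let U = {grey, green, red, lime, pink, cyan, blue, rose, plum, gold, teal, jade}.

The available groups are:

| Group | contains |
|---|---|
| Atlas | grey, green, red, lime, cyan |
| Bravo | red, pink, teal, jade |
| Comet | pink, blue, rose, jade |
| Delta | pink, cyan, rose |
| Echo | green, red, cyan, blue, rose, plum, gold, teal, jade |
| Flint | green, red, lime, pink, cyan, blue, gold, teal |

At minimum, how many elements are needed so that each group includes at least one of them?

2

H = {green, pink} meets every group (each contains at least one member of H), and |H| = 2.
The groups Atlas, Comet are pairwise disjoint, so any hitting set needs a separate element for each — at least 2. Hence 2 is optimal.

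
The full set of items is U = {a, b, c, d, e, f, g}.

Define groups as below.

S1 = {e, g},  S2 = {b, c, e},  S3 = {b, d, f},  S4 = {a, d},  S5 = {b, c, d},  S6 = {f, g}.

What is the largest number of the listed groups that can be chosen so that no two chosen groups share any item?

3

S2, S4, S6 are pairwise disjoint (S2={b,c,e}; S4={a,d}; S6={f,g}).
Every remaining group overlaps one of these, and no 4 of the listed groups are pairwise disjoint, so 3 is the maximum.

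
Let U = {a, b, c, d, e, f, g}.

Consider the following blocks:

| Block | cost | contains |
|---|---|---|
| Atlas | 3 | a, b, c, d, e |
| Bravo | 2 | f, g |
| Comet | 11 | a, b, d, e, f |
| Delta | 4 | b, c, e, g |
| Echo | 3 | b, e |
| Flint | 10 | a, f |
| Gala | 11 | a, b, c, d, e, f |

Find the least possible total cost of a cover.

Atlas, Bravo together cover every point (Atlas ∪ Bravo = {a, b, c, d, e, f, g}); total cost 3 + 2 = 5.
No covering selection has total cost below 5.

5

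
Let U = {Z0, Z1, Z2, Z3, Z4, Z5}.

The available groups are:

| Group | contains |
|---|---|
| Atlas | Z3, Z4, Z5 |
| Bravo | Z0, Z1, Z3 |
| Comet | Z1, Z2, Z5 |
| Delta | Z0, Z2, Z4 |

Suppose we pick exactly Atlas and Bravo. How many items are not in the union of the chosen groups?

Union of Atlas, Bravo = {Z0, Z1, Z3, Z4, Z5}.
Not covered: Z2 — 1 item.

1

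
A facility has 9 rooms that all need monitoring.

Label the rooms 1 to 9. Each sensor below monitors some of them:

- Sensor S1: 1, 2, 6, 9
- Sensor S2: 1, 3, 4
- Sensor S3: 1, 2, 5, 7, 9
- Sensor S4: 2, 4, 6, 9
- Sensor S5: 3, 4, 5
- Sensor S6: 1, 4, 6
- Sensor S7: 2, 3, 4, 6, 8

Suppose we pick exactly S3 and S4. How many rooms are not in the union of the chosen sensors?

Union of S3, S4 = {1, 2, 4, 5, 6, 7, 9}.
Not covered: 3, 8 — 2 rooms.

2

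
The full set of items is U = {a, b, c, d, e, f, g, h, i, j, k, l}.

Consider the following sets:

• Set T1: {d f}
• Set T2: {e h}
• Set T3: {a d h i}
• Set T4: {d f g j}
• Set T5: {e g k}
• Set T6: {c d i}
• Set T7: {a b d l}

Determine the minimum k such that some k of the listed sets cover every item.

T3, T4, T5, T6, and T7 cover everything between them: the union {a, b, c, d, e, f, g, h, i, j, k, l} is all of U.
No 4 of the 7 sets cover everything (all 35 combinations miss at least one item), so 5 is optimal.

5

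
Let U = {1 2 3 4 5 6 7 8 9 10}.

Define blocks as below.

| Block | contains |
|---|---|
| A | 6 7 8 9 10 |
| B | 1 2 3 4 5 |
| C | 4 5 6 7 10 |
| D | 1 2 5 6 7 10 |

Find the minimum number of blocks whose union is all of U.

Take {A, B}. Their union is {1, 2, 3, 4, 5, 6, 7, 8, 9, 10}, which is all 10 items.
No single block has all 10 items (the largest, D, has 6), so 2 is optimal.

2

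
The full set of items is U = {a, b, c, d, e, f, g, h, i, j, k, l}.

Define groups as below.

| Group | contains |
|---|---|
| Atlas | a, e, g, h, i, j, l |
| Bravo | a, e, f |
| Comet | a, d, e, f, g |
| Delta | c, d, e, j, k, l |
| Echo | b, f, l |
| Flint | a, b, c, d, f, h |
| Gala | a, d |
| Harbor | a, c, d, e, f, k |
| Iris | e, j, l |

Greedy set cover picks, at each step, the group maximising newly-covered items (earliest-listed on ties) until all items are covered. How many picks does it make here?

3

Greedy: pick Atlas (covers 7 new) → pick Flint (covers 4 new) → pick Delta (covers 1 new). Total picks: 3.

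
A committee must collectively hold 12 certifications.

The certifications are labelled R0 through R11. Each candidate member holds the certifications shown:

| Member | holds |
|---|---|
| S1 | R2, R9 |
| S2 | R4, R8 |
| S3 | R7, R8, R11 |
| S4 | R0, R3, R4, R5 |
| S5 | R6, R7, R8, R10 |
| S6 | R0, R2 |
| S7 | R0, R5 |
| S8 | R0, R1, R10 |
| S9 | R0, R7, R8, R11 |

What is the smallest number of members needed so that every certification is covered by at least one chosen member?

S1 and S3 and S4 and S5 and S8 together: S1 ∪ S3 ∪ S4 ∪ S5 ∪ S8 = {R0, R1, R2, R3, R4, R5, R6, R7, R8, R9, R10, R11} — every certification is covered.
No 4 of the 9 members cover everything (all 126 combinations miss at least one certification), so 5 is optimal.

5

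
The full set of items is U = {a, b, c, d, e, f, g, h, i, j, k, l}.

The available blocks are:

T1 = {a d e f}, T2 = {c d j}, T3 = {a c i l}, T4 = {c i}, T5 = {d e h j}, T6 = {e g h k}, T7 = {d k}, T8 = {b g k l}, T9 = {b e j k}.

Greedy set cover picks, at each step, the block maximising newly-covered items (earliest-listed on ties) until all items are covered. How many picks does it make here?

5

Greedy: pick T1 (covers 4 new) → pick T8 (covers 4 new) → pick T2 (covers 2 new) → pick T3 (covers 1 new) → pick T5 (covers 1 new). Total picks: 5.
(The true minimum cover uses only 4 blocks, so greedy is not optimal here.)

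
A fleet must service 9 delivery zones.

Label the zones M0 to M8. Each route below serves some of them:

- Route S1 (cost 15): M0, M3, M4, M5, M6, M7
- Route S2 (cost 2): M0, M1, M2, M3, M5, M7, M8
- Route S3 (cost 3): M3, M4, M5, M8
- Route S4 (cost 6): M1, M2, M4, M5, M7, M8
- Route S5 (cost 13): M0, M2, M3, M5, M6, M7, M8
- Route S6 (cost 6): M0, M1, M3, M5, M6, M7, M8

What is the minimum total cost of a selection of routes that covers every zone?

S2, S3, S6 together cover every zone (S2 ∪ S3 ∪ S6 = {M0, M1, M2, M3, M4, M5, M6, M7, M8}); total cost 2 + 3 + 6 = 11.
No covering selection has total cost below 11.

11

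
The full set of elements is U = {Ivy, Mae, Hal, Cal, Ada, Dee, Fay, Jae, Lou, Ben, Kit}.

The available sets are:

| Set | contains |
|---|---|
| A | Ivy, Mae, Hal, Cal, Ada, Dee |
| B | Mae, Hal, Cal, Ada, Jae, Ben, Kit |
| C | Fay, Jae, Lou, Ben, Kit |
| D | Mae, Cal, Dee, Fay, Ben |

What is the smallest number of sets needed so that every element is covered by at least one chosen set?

2

A and C cover everything between them: the union {Ivy, Mae, Hal, Cal, Ada, Dee, Fay, Jae, Lou, Ben, Kit} is all of U.
No single set has all 11 elements (the largest, B, has 7), so 2 is optimal.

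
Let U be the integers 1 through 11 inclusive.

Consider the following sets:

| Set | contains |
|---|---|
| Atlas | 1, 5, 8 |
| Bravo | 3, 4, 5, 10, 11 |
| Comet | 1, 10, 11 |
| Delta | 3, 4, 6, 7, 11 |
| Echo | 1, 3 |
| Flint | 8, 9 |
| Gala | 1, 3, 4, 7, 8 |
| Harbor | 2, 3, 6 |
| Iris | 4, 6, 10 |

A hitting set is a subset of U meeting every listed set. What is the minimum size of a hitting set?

3

H = {3, 8, 10} meets every set (each contains at least one member of H), and |H| = 3.
The sets Comet, Flint, Harbor are pairwise disjoint, so any hitting set needs a separate item for each — at least 3. Hence 3 is optimal.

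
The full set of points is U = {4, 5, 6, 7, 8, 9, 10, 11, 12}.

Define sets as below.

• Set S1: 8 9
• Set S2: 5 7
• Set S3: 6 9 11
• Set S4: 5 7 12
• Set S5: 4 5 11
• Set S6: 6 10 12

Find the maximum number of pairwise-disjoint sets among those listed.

S1, S5, S6 are pairwise disjoint (S1={8,9}; S5={4,5,11}; S6={6,10,12}).
Every remaining set overlaps one of these, and no 4 of the listed sets are pairwise disjoint, so 3 is the maximum.

3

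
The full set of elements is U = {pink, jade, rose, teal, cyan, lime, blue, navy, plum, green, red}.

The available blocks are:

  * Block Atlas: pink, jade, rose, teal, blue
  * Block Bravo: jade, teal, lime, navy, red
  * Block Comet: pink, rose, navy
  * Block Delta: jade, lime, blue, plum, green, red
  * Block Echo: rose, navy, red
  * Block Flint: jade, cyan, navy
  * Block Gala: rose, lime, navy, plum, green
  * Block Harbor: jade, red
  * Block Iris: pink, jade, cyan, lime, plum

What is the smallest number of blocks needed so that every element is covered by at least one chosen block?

3

Atlas, Delta, and Flint cover everything between them: the union {pink, jade, rose, teal, cyan, lime, blue, navy, plum, green, red} is all of U.
No 2 of the 9 blocks cover everything (all 36 combinations miss at least one element), so 3 is optimal.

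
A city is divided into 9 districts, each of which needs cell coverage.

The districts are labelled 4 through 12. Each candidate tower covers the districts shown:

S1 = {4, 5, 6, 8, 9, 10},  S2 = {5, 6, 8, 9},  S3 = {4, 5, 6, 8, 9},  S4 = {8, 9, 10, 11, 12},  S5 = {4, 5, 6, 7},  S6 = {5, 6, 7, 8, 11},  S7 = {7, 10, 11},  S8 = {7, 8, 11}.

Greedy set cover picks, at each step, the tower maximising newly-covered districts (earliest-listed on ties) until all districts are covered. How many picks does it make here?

3

Greedy: pick S1 (covers 6 new) → pick S4 (covers 2 new) → pick S5 (covers 1 new). Total picks: 3.
(The true minimum cover uses only 2 towers, so greedy is not optimal here.)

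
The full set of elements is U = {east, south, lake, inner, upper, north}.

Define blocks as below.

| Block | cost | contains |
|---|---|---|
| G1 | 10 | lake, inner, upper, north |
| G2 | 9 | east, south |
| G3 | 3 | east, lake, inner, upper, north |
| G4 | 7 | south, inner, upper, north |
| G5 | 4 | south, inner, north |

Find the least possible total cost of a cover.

G3, G5 together cover every element (G3 ∪ G5 = {east, south, lake, inner, upper, north}); total cost 3 + 4 = 7.
No covering selection has total cost below 7.

7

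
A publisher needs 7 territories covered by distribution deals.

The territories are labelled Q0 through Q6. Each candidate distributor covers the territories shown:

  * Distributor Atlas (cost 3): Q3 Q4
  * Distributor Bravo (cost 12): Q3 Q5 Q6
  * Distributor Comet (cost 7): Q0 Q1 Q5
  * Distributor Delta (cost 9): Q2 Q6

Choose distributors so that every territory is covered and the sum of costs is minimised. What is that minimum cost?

Atlas, Comet, Delta together cover every territory (Atlas ∪ Comet ∪ Delta = {Q0, Q1, Q2, Q3, Q4, Q5, Q6}); total cost 3 + 7 + 9 = 19.
No covering selection has total cost below 19.

19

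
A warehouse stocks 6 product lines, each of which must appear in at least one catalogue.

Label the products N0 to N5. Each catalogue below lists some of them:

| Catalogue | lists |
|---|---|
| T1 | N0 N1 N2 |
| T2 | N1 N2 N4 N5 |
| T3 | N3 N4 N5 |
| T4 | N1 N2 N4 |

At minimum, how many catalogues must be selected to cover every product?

T1 and T3 together: T1 ∪ T3 = {N0, N1, N2, N3, N4, N5} — every product is covered.
No single catalogue has all 6 products (the largest, T2, has 4), so 2 is optimal.

2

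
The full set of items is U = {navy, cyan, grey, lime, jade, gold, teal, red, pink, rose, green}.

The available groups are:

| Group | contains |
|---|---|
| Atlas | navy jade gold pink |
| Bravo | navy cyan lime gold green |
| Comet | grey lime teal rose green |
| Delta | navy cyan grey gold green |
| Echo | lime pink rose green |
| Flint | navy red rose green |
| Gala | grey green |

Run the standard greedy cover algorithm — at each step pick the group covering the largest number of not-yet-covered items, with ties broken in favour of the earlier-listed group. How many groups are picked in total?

4

Greedy: pick Bravo (covers 5 new) → pick Comet (covers 3 new) → pick Atlas (covers 2 new) → pick Flint (covers 1 new). Total picks: 4.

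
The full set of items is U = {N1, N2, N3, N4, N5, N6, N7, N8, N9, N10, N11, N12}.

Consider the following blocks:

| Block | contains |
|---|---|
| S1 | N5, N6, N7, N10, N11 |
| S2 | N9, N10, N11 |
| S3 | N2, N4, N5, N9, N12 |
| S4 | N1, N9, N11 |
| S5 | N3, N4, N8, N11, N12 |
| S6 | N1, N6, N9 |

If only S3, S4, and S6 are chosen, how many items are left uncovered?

Union of S3, S4, S6 = {N1, N2, N4, N5, N6, N9, N11, N12}.
Not covered: N3, N7, N8, N10 — 4 items.

4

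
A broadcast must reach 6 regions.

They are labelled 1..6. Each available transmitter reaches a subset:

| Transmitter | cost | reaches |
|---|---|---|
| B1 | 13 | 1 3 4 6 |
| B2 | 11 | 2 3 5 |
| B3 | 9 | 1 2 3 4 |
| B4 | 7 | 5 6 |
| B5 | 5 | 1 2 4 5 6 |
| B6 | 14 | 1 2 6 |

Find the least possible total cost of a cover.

14

B3, B5 together cover every region (B3 ∪ B5 = {1, 2, 3, 4, 5, 6}); total cost 9 + 5 = 14.
No covering selection has total cost below 14.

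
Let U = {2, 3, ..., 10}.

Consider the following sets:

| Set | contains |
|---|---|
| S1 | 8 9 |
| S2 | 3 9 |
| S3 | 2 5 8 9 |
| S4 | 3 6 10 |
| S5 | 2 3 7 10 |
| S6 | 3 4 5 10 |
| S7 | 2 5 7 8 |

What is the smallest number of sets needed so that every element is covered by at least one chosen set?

S1, S4, S5, and S6 cover everything between them: the union {2, 3, 4, 5, 6, 7, 8, 9, 10} is all of U.
No 3 of the 7 sets cover everything (all 35 combinations miss at least one element), so 4 is optimal.

4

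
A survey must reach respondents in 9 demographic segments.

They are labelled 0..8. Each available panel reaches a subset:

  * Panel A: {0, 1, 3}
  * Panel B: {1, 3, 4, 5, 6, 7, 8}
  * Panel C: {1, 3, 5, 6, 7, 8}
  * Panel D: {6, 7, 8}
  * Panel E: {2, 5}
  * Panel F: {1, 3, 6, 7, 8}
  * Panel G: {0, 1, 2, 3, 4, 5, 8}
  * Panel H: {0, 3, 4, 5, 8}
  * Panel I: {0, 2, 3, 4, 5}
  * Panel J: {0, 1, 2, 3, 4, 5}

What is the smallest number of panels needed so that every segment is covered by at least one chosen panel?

F and I together: F ∪ I = {0, 1, 2, 3, 4, 5, 6, 7, 8} — every segment is covered.
No single panel has all 9 segments (the largest, B, has 7), so 2 is optimal.

2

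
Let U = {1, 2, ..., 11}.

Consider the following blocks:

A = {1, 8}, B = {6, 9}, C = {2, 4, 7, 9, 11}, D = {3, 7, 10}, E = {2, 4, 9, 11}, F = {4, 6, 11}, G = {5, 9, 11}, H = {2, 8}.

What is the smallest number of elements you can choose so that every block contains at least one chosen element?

4

The 4 elements {6, 8, 9, 10} hit every block.
No choice of 3 elements meets every block, so 4 is the minimum.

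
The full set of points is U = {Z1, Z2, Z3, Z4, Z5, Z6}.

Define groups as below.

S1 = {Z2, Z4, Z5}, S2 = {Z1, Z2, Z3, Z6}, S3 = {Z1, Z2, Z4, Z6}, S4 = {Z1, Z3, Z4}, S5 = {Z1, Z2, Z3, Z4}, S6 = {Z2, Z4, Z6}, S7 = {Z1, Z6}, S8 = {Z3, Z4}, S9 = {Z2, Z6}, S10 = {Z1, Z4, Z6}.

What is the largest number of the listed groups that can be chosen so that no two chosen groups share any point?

S7, S8 are pairwise disjoint (S7={Z1,Z6}; S8={Z3,Z4}).
Every remaining group overlaps one of these, and no 3 of the listed groups are pairwise disjoint, so 2 is the maximum.

2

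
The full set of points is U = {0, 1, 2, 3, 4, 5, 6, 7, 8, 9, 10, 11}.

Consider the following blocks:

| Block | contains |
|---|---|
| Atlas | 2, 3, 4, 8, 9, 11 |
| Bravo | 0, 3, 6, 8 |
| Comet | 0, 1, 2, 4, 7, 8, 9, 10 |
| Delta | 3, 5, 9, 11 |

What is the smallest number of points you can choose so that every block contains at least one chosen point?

Take H = {0, 11}. Each listed block contains at least one of these, so H is a hitting set of size 2.
No single point lies in every block, so at least 2 are needed and 2 is optimal.

2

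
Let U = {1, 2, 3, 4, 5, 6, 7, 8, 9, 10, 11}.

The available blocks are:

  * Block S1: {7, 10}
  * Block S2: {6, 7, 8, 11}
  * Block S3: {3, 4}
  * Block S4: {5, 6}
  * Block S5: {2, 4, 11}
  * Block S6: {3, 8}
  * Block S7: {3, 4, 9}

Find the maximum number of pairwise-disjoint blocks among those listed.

4

S1, S4, S5, S6 are pairwise disjoint (S1={7,10}; S4={5,6}; S5={2,4,11}; S6={3,8}).
Every remaining block overlaps one of these, and no 5 of the listed blocks are pairwise disjoint, so 4 is the maximum.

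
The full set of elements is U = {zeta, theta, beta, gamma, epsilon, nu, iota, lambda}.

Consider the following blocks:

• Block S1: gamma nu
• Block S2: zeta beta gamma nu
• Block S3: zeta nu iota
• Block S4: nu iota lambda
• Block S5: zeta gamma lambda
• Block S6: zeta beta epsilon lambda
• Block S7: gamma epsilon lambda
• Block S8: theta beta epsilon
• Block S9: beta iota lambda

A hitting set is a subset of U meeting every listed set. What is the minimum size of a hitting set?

H = {beta, gamma, nu} meets every block (each contains at least one member of H), and |H| = 3.
No choice of 2 elements meets every block, so 3 is the minimum.

3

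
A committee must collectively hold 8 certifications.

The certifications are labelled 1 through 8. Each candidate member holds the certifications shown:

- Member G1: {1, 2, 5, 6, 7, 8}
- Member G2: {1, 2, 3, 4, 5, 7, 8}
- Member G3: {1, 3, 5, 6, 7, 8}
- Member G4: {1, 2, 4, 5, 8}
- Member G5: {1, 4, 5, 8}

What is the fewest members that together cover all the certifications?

Take {G3, G4}. Their union is {1, 2, 3, 4, 5, 6, 7, 8}, which is all 8 certifications.
No single member has all 8 certifications (the largest, G2, has 7), so 2 is optimal.

2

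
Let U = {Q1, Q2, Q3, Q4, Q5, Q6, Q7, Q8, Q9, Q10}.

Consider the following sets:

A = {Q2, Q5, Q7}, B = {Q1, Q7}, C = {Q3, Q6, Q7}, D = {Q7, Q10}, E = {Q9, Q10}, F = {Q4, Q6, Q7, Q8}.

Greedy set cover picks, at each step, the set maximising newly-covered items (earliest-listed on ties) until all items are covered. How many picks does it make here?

Greedy: pick F (covers 4 new) → pick A (covers 2 new) → pick E (covers 2 new) → pick B (covers 1 new) → pick C (covers 1 new). Total picks: 5.

5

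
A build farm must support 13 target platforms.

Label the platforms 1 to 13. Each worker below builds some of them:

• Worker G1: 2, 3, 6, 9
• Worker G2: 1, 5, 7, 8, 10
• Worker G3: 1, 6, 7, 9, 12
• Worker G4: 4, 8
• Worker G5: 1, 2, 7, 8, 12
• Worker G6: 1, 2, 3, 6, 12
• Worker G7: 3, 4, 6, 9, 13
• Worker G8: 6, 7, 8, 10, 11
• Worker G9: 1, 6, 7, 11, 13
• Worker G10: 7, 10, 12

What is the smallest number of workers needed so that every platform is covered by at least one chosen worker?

Take {G2, G6, G7, G9}. Their union is {1, 2, 3, 4, 5, 6, 7, 8, 9, 10, 11, 12, 13}, which is all 13 platforms.
No 3 of the 10 workers cover everything (all 120 combinations miss at least one platform), so 4 is optimal.

4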